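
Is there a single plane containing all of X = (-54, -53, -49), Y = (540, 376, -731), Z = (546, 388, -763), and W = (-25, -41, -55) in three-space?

No

The four points are coplanar iff the 3×3 determinant with rows XY, XZ, XW is zero.
Rows: (594, 429, -682), (600, 441, -714), (29, 12, -6).
Expanding along the first row: (594)(5922) − (429)(17106) + (-682)(-5589) = -9108.
Nonzero ⇒ not coplanar.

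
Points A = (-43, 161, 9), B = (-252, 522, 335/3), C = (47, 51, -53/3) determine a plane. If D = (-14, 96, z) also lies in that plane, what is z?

-11

The plane through A, B, C has equation (5000/3)x + (11000/3)y − 9500z = 1299500/3.
Substituting D: (-9500)z + (986000/3) = 1299500/3, so z = -11.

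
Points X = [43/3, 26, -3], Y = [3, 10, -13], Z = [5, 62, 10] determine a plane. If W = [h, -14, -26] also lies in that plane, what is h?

A normal to the plane is n = XY × XZ = (152, 722/3, -1672/3).
W lies in the plane iff n · XW = 0.
This gives (152)h + (3040/3) = 0, so h = -20/3.

-20/3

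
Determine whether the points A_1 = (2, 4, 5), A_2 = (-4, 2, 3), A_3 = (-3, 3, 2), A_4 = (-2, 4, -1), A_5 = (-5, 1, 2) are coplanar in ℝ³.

The plane through A_1, A_2, A_3 has normal n = A_1A_2 × A_1A_3 = (4, -8, -4) and equation n·P = -44.
Checking the remaining points: n·A_4 = -36, n·A_5 = -36.
Since n·A_4 = -36 ≠ -44, A_4 is off the plane and the points are not all coplanar.

No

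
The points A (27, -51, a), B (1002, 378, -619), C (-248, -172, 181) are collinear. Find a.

5

Collinearity requires AB × AC = 0; each component is linear in a.
The x-component gives (-550)a + (2750) = 0, so a = 5.
The remaining components then also vanish.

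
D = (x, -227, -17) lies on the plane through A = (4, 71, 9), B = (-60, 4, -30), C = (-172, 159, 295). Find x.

The plane through A, B, C has equation −15730x + 25168y − 17424z = 1567192.
Substituting D: (-15730)x + (-5416928) = 1567192, so x = -444.

-444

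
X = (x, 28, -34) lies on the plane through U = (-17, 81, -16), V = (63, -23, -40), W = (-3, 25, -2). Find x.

Coplanarity requires UV · (UW × UX) = 0.
UV = (80, -104, -24), UW = (14, -56, 14); the triple product is linear in x with coefficient -2800 and constant term 84000.
Setting it to zero: x = 30.

30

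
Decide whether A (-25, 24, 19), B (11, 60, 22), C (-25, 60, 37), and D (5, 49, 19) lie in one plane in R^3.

Yes

A normal to the plane through A, B, C is n = AB × AC = (540, -648, 1296).
The plane has equation n·P = -4428. For D: n·D = -4428.
Equal, so D lies in the plane and all four are coplanar.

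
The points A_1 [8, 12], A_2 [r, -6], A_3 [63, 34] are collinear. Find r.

-37

The three points are collinear iff det[A_1A_2; A_1A_3] = 0.
This determinant is linear in r: (22)r + (814) = 0, so r = -37.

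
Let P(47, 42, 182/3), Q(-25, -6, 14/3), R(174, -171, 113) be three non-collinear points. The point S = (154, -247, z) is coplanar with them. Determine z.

263/3

The plane through P, Q, R has equation −14440x − 3344y + 21432z = 481080.
Substituting S: (21432)z + (-1397792) = 481080, so z = 263/3.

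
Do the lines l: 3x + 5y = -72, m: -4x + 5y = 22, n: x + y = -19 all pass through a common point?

The three lines meet at one point iff the augmented coefficient matrix [aᵢ bᵢ cᵢ] has rank < 3, i.e. its determinant vanishes.
Here the determinant is 27.
Nonzero, so no common point exists.

No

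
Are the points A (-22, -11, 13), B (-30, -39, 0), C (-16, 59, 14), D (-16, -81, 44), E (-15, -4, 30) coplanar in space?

No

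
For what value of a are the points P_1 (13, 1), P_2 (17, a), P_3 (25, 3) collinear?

Collinearity: (P_2 − P_1) must be parallel to (P_3 − P_1) = (12, 2).
Cross-multiplying the components: (a − 1)·(12) = (4)·(2).
Solving gives a = 5/3.

5/3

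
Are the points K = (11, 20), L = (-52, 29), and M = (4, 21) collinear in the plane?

Yes

KL = (-63, 9), KM = (-7, 1).
Twice the signed area of △KLM is (-63)(1) − (9)(-7) = 0.
The triangle is degenerate (zero area), so the points are collinear.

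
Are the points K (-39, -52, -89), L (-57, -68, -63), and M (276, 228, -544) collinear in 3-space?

Yes

KL = (-18, -16, 26), KM = (315, 280, -455).
KL × KM = (0, 0, 0).
The cross product vanishes, so the three points are collinear.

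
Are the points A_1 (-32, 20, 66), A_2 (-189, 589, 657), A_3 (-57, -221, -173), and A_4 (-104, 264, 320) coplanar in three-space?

A normal to the plane through A_1, A_2, A_3 is n = A_1A_2 × A_1A_3 = (6440, -52298, 52062).
The plane has equation n·P = 2184052. For A_4: n·A_4 = 2183408.
2183408 ≠ 2184052, so A_4 is off the plane.

No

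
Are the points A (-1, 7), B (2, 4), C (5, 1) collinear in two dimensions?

AB = (3, -3), AC = (6, -6).
Twice the signed area of △ABC is (3)(-6) − (-3)(6) = 0.
The triangle is degenerate (zero area), so the points are collinear.

Yes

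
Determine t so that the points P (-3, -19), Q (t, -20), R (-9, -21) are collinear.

-6

The three points are collinear iff det[PQ; PR] = 0.
This determinant is linear in t: (-2)t + (-12) = 0, so t = -6.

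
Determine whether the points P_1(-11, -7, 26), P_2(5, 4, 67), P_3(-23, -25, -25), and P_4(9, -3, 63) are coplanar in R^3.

With P_1 as base: P_1P_2 = (16, 11, 41), P_1P_3 = (-12, -18, -51), P_1P_4 = (20, 4, 37).
P_1P_3 × P_1P_4 = (-462, -576, 312).
P_1P_2 · (P_1P_3 × P_1P_4) = -936.
Since -936 ≠ 0, the four points are not coplanar.

No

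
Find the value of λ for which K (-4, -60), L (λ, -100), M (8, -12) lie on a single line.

-14

The three points are collinear iff det[KL; KM] = 0.
This determinant is linear in λ: (48)λ + (672) = 0, so λ = -14.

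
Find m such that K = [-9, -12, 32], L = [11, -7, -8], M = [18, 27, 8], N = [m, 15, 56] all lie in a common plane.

-17/2

Coplanarity ⇔ det[KL; KM; KN] = 0.
Expanding, this is linear in m: (1440)m + (12240) = 0.
So m = -17/2.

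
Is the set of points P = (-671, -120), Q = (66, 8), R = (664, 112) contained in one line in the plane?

No

PQ = (737, 128), PR = (1335, 232).
Twice the signed area of △PQR is (737)(232) − (128)(1335) = 104.
The area is nonzero, so the three points are not collinear.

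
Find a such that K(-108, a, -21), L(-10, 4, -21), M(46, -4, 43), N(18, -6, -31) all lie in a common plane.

34

The points are coplanar iff KL · (KM × KN) = 0.
Expanding, this is linear in a: (-2352)a + (79968) = 0.
So a = 34.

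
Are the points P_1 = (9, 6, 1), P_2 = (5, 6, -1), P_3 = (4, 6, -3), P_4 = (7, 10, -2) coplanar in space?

With P_1 as base: P_1P_2 = (-4, 0, -2), P_1P_3 = (-5, 0, -4), P_1P_4 = (-2, 4, -3).
P_1P_3 × P_1P_4 = (16, -7, -20).
P_1P_2 · (P_1P_3 × P_1P_4) = -24.
Since -24 ≠ 0, the four points are not coplanar.

No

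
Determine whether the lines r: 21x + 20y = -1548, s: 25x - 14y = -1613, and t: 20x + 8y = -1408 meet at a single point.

Intersecting r and s: solving the 2×2 system gives (x, y) = (-26966/397, -4827/794).
Substitute into t: (20)(-26966/397) + (8)(-4827/794) = -558628/397.
But t requires -1408 ≠ -558628/397, so the three lines have no common point.

No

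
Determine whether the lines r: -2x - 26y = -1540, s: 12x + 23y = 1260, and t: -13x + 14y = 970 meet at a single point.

Yes

Intersecting r and s: solving the 2×2 system gives (x, y) = (-10, 60).
Substitute into t: (-13)(-10) + (14)(60) = 970.
This equals 970, so (-10, 60) lies on all three lines and they are concurrent.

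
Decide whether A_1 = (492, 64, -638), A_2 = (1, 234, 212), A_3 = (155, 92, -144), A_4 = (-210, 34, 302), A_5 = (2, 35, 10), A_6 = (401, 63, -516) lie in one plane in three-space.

No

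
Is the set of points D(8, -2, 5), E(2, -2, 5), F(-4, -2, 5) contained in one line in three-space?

Yes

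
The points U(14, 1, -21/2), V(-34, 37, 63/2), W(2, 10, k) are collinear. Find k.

0

Direction UV = (-48, 36, 42). From the x-coordinate of W, the parameter along the line is τ = (2 − 14)/(-48) = 1/4.
Then k = (-21/2) + 1/4·(42) = 0.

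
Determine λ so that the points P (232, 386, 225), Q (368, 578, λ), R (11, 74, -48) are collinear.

Collinearity requires PQ × PR = 0; each component is linear in λ.
The x-component gives (312)λ + (-122616) = 0, so λ = 393.
The remaining components then also vanish.

393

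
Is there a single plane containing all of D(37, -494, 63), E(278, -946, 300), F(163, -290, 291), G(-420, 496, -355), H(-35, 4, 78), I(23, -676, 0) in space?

Yes

The plane through D, E, F has normal n = DE × DF = (-151404, -25086, 106116) and equation n·P = 13475844.
Checking the remaining points: n·G = 13475844, n·H = 13475844, n·I = 13475844.
All equal 13475844, so all 6 points lie in one plane.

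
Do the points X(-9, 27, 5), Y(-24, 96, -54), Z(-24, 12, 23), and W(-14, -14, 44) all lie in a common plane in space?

Yes

With X as base: XY = (-15, 69, -59), XZ = (-15, -15, 18), XW = (-5, -41, 39).
XZ × XW = (153, 495, 540).
XY · (XZ × XW) = 0.
The scalar triple product vanishes, so the four points are coplanar.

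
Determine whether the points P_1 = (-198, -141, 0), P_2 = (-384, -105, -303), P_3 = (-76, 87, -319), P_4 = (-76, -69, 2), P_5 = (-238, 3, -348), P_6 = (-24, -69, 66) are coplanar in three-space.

The plane through P_1, P_2, P_3 has normal n = P_1P_2 × P_1P_3 = (57600, -96300, -46800) and equation n·P = 2173500.
Checking the remaining points: n·P_4 = 2173500, n·P_5 = 2288700, n·P_6 = 2173500.
Since n·P_5 = 2288700 ≠ 2173500, P_5 is off the plane and the points are not all coplanar.

No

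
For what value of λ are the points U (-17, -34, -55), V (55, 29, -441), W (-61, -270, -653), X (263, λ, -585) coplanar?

441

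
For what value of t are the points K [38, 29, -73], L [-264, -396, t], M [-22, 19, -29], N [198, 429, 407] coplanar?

-451

Coplanarity ⇔ det[KL; KM; KN] = 0.
Expanding, this is linear in t: (-22400)t + (-10102400) = 0.
So t = -451.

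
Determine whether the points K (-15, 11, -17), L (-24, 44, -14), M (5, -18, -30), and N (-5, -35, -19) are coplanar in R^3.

Yes

A normal to the plane through K, L, M is n = KL × KM = (-342, -57, -399).
The plane has equation n·P = 11286. For N: n·N = 11286.
Equal, so N lies in the plane and all four are coplanar.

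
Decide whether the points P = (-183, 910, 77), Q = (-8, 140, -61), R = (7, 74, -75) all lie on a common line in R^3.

No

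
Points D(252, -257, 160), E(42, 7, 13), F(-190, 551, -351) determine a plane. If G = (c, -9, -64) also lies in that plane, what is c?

337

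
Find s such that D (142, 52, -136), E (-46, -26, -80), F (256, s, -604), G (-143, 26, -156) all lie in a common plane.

The points are coplanar iff DE · (DF × DG) = 0.
Expanding, this is linear in s: (19720)s + (-9485320) = 0.
So s = 481.

481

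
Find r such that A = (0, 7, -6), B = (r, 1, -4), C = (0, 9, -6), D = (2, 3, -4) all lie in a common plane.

Normal to plane ACD: n = (4, 0, -4); plane equation n·P = 24.
Requiring n·B = 24: (4)r + (16) = 24.
So r = 2.

2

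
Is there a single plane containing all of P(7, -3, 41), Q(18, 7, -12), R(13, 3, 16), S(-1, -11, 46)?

No

The four points are coplanar iff the 3×3 determinant with rows PQ, PR, PS is zero.
Rows: (11, 10, -53), (6, 6, -25), (-8, -8, 5).
Expanding along the first row: (11)(-170) − (10)(-170) + (-53)(0) = -170.
Nonzero ⇒ not coplanar.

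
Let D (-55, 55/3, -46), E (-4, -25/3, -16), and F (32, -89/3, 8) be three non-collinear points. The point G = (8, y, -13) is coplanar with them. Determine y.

The plane through D, E, F has equation −144y − 128z = 3248.
Substituting G: (-144)y + (1664) = 3248, so y = -11.

-11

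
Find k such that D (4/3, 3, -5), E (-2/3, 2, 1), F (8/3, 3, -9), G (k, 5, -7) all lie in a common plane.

Normal to plane DEF: n = (4, 0, 4/3); plane equation n·P = -4/3.
Requiring n·G = -4/3: (4)k + (-28/3) = -4/3.
So k = 2.

2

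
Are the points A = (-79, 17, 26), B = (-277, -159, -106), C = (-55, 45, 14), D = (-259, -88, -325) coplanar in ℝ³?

A normal to the plane through A, B, C is n = AB × AC = (5808, -5544, -1320).
The plane has equation n·P = -587400. For D: n·D = -587400.
Equal, so D lies in the plane and all four are coplanar.

Yes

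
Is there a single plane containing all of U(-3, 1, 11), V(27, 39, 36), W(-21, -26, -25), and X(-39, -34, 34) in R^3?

With U as base: UV = (30, 38, 25), UW = (-18, -27, -36), UX = (-36, -35, 23).
UW × UX = (-1881, 1710, -342).
UV · (UW × UX) = 0.
The scalar triple product vanishes, so the four points are coplanar.

Yes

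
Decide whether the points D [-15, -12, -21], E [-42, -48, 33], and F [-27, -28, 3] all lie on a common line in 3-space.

DE = (-27, -36, 54), DF = (-12, -16, 24).
Each component of DF is 4/9 times the corresponding component of DE, so DF = 4/9·DE and the points are collinear.

Yes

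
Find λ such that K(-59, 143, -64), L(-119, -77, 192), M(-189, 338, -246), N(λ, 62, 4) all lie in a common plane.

Normal to plane KLM: n = (-9880, -44200, -40300); plane equation n·P = -3158480.
Requiring n·N = -3158480: (-9880)λ + (-2901600) = -3158480.
So λ = 26.

26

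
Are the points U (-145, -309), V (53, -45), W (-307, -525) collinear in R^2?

UV = (198, 264), UW = (-162, -216).
Checking proportionality: UW = -9/11·UV, so the vectors are parallel and the points are collinear.

Yes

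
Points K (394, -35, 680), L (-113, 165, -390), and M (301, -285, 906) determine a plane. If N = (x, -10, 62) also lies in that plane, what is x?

14

Coplanarity requires KL · (KM × KN) = 0.
KL = (-507, 200, -1070), KM = (-93, -250, 226); the triple product is linear in x with coefficient -222300 and constant term 3112200.
Setting it to zero: x = 14.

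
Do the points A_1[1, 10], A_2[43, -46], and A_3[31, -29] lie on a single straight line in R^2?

No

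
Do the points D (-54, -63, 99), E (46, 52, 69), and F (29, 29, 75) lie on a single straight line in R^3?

No

DE = (100, 115, -30), DF = (83, 92, -24).
Comparing components 3 and 1: (-30)(83) − (100)(-24) = -90 ≠ 0, so DE and DF are not parallel and the points are not collinear.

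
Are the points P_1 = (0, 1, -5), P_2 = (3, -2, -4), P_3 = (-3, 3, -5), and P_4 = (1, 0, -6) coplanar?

No

The four points are coplanar iff the 3×3 determinant with rows P_1P_2, P_1P_3, P_1P_4 is zero.
Rows: (3, -3, 1), (-3, 2, 0), (1, -1, -1).
Expanding along the first row: (3)(-2) − (-3)(3) + (1)(1) = 4.
Nonzero ⇒ not coplanar.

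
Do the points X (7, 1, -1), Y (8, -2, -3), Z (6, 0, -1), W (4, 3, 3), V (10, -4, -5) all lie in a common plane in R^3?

The plane through X, Y, Z has normal n = XY × XZ = (-2, 2, -4) and equation n·P = -8.
Checking the remaining points: n·W = -14, n·V = -8.
Since n·W = -14 ≠ -8, W is off the plane and the points are not all coplanar.

No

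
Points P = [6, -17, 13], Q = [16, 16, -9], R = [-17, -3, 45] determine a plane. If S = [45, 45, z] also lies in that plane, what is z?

The plane through P, Q, R has equation 1364x + 186y + 899z = 16709.
Substituting S: (899)z + (69750) = 16709, so z = -59.

-59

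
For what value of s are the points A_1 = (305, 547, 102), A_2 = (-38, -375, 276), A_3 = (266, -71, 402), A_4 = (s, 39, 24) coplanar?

Coplanarity ⇔ det[A_1A_2; A_1A_3; A_1A_4] = 0.
Expanding, this is linear in s: (-169068)s + (-10989420) = 0.
So s = -65.

-65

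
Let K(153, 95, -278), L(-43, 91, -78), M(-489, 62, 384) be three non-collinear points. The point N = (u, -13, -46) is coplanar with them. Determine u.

-39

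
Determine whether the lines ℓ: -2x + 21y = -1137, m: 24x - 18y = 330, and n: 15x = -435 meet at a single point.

Lines aᵢx + bᵢy = cᵢ with pairwise distinct directions are concurrent exactly when det[aᵢ bᵢ cᵢ] = 0.
Here the determinant is 540.
Nonzero, so no common point exists.

No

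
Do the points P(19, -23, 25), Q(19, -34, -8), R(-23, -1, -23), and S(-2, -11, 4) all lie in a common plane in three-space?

The four points are coplanar iff the 3×3 determinant with rows PQ, PR, PS is zero.
Rows: (0, -11, -33), (-42, 22, -48), (-21, 12, -21).
Expanding along the first row: (0)(114) − (-11)(-126) + (-33)(-42) = 0.
Zero determinant ⇒ coplanar.

Yes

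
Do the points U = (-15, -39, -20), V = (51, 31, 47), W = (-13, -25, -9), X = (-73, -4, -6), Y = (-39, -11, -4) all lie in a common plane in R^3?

The plane through U, V, W has normal n = UV × UW = (-168, -592, 784) and equation n·P = 9928.
Checking the remaining points: n·X = 9928, n·Y = 9928.
All equal 9928, so all 5 points lie in one plane.

Yes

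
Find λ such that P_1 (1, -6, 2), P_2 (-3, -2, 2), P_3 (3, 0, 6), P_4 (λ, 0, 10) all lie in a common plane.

Coplanarity ⇔ det[P_1P_2; P_1P_3; P_1P_4] = 0.
Expanding, this is linear in λ: (16)λ + (-176) = 0.
So λ = 11.

11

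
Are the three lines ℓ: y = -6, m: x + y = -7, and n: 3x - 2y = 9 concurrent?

Yes

Intersecting ℓ and m: solving the 2×2 system gives (x, y) = (-1, -6).
Substitute into n: (3)(-1) + (-2)(-6) = 9.
This equals 9, so (-1, -6) lies on all three lines and they are concurrent.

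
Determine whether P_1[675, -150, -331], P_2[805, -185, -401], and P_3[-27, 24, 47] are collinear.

P_1P_2 = (130, -35, -70), P_1P_3 = (-702, 174, 378).
Comparing components 2 and 3: (-35)(378) − (-70)(174) = -1050 ≠ 0, so P_1P_2 and P_1P_3 are not parallel and the points are not collinear.

No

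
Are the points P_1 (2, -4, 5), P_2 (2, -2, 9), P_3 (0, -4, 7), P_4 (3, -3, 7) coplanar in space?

With P_1 as base: P_1P_2 = (0, 2, 4), P_1P_3 = (-2, 0, 2), P_1P_4 = (1, 1, 2).
P_1P_3 × P_1P_4 = (-2, 6, -2).
P_1P_2 · (P_1P_3 × P_1P_4) = 4.
Since 4 ≠ 0, the four points are not coplanar.

No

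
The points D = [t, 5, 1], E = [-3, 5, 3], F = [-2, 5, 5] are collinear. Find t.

Direction EF = (1, 0, 2). From the z-coordinate of D, the parameter along the line is τ = (1 − 3)/2 = -1.
Then t = (-3) + (-1)·(1) = -4.

-4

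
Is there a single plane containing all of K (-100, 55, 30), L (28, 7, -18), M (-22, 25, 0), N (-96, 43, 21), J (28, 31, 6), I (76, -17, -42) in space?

The plane through K, L, M has normal n = KL × KM = (0, 96, -96) and equation n·P = 2400.
Checking the remaining points: n·N = 2112, n·J = 2400, n·I = 2400.
Since n·N = 2112 ≠ 2400, N is off the plane and the points are not all coplanar.

No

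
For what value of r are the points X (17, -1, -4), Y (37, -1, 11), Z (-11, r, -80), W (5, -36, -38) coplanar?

-78

Normal to plane XYW: n = (525, 500, -700); plane equation n·P = 11225.
Requiring n·Z = 11225: (500)r + (50225) = 11225.
So r = -78.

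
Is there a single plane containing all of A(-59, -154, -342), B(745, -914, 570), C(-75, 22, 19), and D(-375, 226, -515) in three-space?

No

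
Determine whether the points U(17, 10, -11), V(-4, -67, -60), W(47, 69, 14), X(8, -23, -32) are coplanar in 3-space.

The four points are coplanar iff the 3×3 determinant with rows UV, UW, UX is zero.
Rows: (-21, -77, -49), (30, 59, 25), (-9, -33, -21).
Expanding along the first row: (-21)(-414) − (-77)(-405) + (-49)(-459) = 0.
Zero determinant ⇒ coplanar.

Yes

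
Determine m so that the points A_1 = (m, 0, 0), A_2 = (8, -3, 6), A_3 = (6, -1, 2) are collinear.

5

Direction A_2A_3 = (-2, 2, -4). From the y-coordinate of A_1, the parameter along the line is τ = (0 − (-3))/2 = 3/2.
Then m = 8 + 3/2·(-2) = 5.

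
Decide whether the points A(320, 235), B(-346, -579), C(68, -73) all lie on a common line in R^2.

Yes

AB = (-666, -814), AC = (-252, -308).
det[AB; AC] = (-666)(-308) − (-814)(-252) = 0.
The determinant is zero, so the points are collinear.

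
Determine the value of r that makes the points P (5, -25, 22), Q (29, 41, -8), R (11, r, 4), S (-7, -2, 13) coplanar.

16

The points are coplanar iff PQ · (PR × PS) = 0.
Expanding, this is linear in r: (-576)r + (9216) = 0.
So r = 16.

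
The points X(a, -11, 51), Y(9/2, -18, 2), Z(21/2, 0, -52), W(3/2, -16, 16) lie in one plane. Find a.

The points are coplanar iff XY · (XZ × XW) = 0.
Expanding, this is linear in a: (-360)a + (-2160) = 0.
So a = -6.

-6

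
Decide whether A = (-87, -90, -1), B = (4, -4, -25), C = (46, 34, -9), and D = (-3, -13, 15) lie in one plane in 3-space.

Yes

A normal to the plane through A, B, C is n = AB × AC = (2288, -2464, -154).
The plane has equation n·P = 22858. For D: n·D = 22858.
Equal, so D lies in the plane and all four are coplanar.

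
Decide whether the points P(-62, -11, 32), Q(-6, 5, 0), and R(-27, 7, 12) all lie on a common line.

PQ = (56, 16, -32), PR = (35, 18, -20).
Comparing components 2 and 3: (16)(-20) − (-32)(18) = 256 ≠ 0, so PQ and PR are not parallel and the points are not collinear.

No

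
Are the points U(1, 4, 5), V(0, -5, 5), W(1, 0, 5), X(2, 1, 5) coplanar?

Yes

A normal to the plane through U, V, W is n = UV × UW = (0, 0, 4).
The plane has equation n·P = 20. For X: n·X = 20.
Equal, so X lies in the plane and all four are coplanar.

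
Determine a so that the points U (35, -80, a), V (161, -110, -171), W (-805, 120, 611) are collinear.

-69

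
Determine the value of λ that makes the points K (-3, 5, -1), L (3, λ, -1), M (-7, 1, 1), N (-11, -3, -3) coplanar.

11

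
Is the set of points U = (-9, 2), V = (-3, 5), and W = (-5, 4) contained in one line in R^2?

UV = (6, 3), UW = (4, 2).
det[UV; UW] = (6)(2) − (3)(4) = 0.
The determinant is zero, so the points are collinear.

Yes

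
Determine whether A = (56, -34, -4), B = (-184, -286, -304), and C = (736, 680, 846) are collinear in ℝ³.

AB = (-240, -252, -300), AC = (680, 714, 850).
Each component of AC is -17/6 times the corresponding component of AB, so AC = -17/6·AB and the points are collinear.

Yes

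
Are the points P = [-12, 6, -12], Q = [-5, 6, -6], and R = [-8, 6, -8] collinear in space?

No

PQ = (7, 0, 6), PR = (4, 0, 4).
Comparing components 3 and 1: (6)(4) − (7)(4) = -4 ≠ 0, so PQ and PR are not parallel and the points are not collinear.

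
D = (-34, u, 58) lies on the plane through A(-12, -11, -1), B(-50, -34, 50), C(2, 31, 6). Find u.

The plane through A, B, C has equation −2303x + 980y − 1274z = 18130.
Substituting D: (980)u + (4410) = 18130, so u = 14.

14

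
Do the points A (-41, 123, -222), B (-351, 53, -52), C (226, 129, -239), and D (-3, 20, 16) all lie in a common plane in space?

No

A normal to the plane through A, B, C is n = AB × AC = (170, 40120, 16830).
The plane has equation n·P = 1191530. For D: n·D = 1071170.
1071170 ≠ 1191530, so D is off the plane.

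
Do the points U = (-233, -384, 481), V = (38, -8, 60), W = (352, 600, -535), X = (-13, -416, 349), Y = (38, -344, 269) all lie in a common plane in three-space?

The plane through U, V, W has normal n = UV × UW = (32248, 29051, 46704) and equation n·P = 3795256.
Checking the remaining points: n·X = 3795256, n·Y = 3795256.
All equal 3795256, so all 5 points lie in one plane.

Yes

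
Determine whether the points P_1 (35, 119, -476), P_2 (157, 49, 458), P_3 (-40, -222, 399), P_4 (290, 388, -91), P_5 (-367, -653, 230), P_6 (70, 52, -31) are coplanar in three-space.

Yes

The plane through P_1, P_2, P_3 has normal n = P_1P_2 × P_1P_3 = (257244, -176800, -46852) and equation n·P = 10265892.
Checking the remaining points: n·P_4 = 10265892, n·P_5 = 10265892, n·P_6 = 10265892.
All equal 10265892, so all 6 points lie in one plane.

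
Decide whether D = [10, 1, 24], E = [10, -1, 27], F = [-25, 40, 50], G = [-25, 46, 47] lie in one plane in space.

With D as base: DE = (0, -2, 3), DF = (-35, 39, 26), DG = (-35, 45, 23).
DF × DG = (-273, -105, -210).
DE · (DF × DG) = -420.
Since -420 ≠ 0, the four points are not coplanar.

No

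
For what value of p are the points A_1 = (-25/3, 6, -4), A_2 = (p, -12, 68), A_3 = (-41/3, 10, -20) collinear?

47/3

Collinearity requires A_1A_2 × A_1A_3 = 0; each component is linear in p.
The y-component gives (16)p + (-752/3) = 0, so p = 47/3.
The remaining components then also vanish.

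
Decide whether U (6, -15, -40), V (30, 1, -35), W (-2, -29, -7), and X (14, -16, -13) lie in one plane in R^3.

Yes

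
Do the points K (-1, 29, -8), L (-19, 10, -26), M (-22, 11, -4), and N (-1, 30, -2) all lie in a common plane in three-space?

The four points are coplanar iff the 3×3 determinant with rows KL, KM, KN is zero.
Rows: (-18, -19, -18), (-21, -18, 4), (0, 1, 6).
Expanding along the first row: (-18)(-112) − (-19)(-126) + (-18)(-21) = 0.
Zero determinant ⇒ coplanar.

Yes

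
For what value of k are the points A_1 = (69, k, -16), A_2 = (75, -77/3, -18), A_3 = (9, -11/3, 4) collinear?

-71/3

Collinearity requires A_1A_2 × A_1A_3 = 0; each component is linear in k.
The x-component gives (-22)k + (-1562/3) = 0, so k = -71/3.
The remaining components then also vanish.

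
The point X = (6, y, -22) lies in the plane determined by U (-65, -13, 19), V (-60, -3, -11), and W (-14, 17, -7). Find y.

30

Coplanarity requires UV · (UW × UX) = 0.
UV = (5, 10, -30), UW = (51, 30, -26); the triple product is linear in y with coefficient -1400 and constant term 42000.
Setting it to zero: y = 30.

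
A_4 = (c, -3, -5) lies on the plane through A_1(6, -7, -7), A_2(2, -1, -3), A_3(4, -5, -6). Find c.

2

Coplanarity requires A_1A_2 · (A_1A_3 × A_1A_4) = 0.
A_1A_2 = (-4, 6, 4), A_1A_3 = (-2, 2, 1); the triple product is linear in c with coefficient -2 and constant term 4.
Setting it to zero: c = 2.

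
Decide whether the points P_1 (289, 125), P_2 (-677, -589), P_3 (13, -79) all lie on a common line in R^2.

Yes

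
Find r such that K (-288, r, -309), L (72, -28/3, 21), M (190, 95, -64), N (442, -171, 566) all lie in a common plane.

Coplanarity ⇔ det[KL; KM; KN] = 0.
Expanding, this is linear in r: (95760)r + (-2617440) = 0.
So r = 82/3.

82/3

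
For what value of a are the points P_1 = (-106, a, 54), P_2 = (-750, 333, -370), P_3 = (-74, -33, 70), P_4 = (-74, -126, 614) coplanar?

-33/2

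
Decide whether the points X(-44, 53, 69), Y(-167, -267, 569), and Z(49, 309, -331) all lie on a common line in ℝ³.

XY = (-123, -320, 500), XZ = (93, 256, -400).
XY × XZ = (0, -2700, -1728).
The cross product is nonzero, so the points do not lie on one line.

No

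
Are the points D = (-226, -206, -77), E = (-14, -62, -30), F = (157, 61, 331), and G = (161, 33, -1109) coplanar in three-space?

No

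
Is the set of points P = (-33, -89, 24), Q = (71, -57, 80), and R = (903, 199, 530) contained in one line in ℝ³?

No

PQ = (104, 32, 56), PR = (936, 288, 506).
PQ × PR = (64, -208, 0).
The cross product is nonzero, so the points do not lie on one line.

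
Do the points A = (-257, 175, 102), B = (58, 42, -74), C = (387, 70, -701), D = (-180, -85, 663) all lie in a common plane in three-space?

Yes

With A as base: AB = (315, -133, -176), AC = (644, -105, -803), AD = (77, -260, 561).
AC × AD = (-267685, -423115, -159355).
AB · (AC × AD) = 0.
The scalar triple product vanishes, so the four points are coplanar.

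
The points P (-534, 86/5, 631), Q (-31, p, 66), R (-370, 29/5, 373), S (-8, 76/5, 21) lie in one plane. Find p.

The points are coplanar iff PQ · (PR × PS) = 0.
Expanding, this is linear in p: (-35668)p + (3245788/5) = 0.
So p = 91/5.

91/5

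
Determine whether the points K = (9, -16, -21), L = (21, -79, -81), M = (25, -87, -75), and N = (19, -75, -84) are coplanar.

The four points are coplanar iff the 3×3 determinant with rows KL, KM, KN is zero.
Rows: (12, -63, -60), (16, -71, -54), (10, -59, -63).
Expanding along the first row: (12)(1287) − (-63)(-468) + (-60)(-234) = 0.
Zero determinant ⇒ coplanar.

Yes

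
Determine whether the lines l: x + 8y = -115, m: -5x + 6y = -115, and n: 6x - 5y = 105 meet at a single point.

Yes

The three lines meet at one point iff the augmented coefficient matrix [aᵢ bᵢ cᵢ] has rank < 3, i.e. its determinant vanishes.
Here the determinant is 0.
It vanishes, so the lines are concurrent at (5, -15).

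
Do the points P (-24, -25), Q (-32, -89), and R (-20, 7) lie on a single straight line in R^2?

Yes

PQ = (-8, -64), PR = (4, 32).
Checking proportionality: PR = -1/2·PQ, so the vectors are parallel and the points are collinear.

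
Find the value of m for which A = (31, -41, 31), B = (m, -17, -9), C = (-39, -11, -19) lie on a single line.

Collinearity requires AB × AC = 0; each component is linear in m.
The y-component gives (50)m + (1250) = 0, so m = -25.
The remaining components then also vanish.

-25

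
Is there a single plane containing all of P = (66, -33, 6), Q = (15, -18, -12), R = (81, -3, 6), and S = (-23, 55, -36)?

No

The four points are coplanar iff the 3×3 determinant with rows PQ, PR, PS is zero.
Rows: (-51, 15, -18), (15, 30, 0), (-89, 88, -42).
Expanding along the first row: (-51)(-1260) − (15)(-630) + (-18)(3990) = 1890.
Nonzero ⇒ not coplanar.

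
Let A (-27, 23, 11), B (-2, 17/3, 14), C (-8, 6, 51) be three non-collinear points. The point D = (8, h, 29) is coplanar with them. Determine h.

A normal to the plane is n = AB × AC = (-1927/3, -943, -287/3).
D lies in the plane iff n · AD = 0.
This gives (-943)h + (-7544/3) = 0, so h = -8/3.

-8/3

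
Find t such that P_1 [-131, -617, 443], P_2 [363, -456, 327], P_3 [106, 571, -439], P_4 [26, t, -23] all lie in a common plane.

11

The points are coplanar iff P_1P_2 · (P_1P_3 × P_1P_4) = 0.
Expanding, this is linear in t: (408216)t + (-4490376) = 0.
So t = 11.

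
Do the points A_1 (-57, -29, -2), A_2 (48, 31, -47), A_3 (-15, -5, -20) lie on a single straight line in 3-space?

A_1A_2 = (105, 60, -45), A_1A_3 = (42, 24, -18).
A_1A_2 × A_1A_3 = (0, 0, 0).
The cross product vanishes, so the three points are collinear.

Yes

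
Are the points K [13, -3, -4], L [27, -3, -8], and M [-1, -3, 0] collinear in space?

KL = (14, 0, -4), KM = (-14, 0, 4).
KL × KM = (0, 0, 0).
The cross product vanishes, so the three points are collinear.

Yes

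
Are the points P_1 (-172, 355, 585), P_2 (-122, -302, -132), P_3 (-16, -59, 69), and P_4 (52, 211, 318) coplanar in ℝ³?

Yes

With P_1 as base: P_1P_2 = (50, -657, -717), P_1P_3 = (156, -414, -516), P_1P_4 = (224, -144, -267).
P_1P_3 × P_1P_4 = (36234, -73932, 70272).
P_1P_2 · (P_1P_3 × P_1P_4) = 0.
The scalar triple product vanishes, so the four points are coplanar.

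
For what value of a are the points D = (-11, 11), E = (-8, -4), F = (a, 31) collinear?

-15

The three points are collinear iff det[DE; DF] = 0.
This determinant is linear in a: (15)a + (225) = 0, so a = -15.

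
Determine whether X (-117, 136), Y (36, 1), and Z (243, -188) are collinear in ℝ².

No

XY = (153, -135), XZ = (360, -324).
If collinear, XZ would be a scalar multiple of XY. But (153)·(-324) ≠ (-135)·(360) (difference -972), so they are not parallel; the points are not collinear.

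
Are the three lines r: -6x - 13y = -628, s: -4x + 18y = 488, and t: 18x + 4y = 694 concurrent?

Lines aᵢx + bᵢy = cᵢ with pairwise distinct directions are concurrent exactly when det[aᵢ bᵢ cᵢ] = 0.
Here the determinant is 0.
It vanishes, so the lines are concurrent at (31, 34).

Yes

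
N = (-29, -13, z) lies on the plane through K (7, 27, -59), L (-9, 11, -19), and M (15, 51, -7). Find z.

13

A normal to the plane is n = KL × KM = (-1792, 1152, -256).
N lies in the plane iff n · KN = 0.
This gives (-256)z + (3328) = 0, so z = 13.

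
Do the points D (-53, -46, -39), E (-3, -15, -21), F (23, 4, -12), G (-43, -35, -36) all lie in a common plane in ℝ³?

Yes

The four points are coplanar iff the 3×3 determinant with rows DE, DF, DG is zero.
Rows: (50, 31, 18), (76, 50, 27), (10, 11, 3).
Expanding along the first row: (50)(-147) − (31)(-42) + (18)(336) = 0.
Zero determinant ⇒ coplanar.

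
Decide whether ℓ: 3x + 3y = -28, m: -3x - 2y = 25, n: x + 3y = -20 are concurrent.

Intersecting ℓ and m: solving the 2×2 system gives (x, y) = (-19/3, -3).
Substitute into n: (1)(-19/3) + (3)(-3) = -46/3.
But n requires -20 ≠ -46/3, so the three lines have no common point.

No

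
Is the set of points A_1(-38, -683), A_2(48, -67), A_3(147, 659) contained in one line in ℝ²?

A_1A_2 = (86, 616), A_1A_3 = (185, 1342).
If collinear, A_1A_3 would be a scalar multiple of A_1A_2. But (86)·(1342) ≠ (616)·(185) (difference 1452), so they are not parallel; the points are not collinear.

No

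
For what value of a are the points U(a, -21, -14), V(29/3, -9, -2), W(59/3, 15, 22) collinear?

Direction VW = (10, 24, 24). From the y-coordinate of U, the parameter along the line is τ = (-21 − (-9))/24 = -1/2.
Then a = 29/3 + (-1/2)·(10) = 14/3.

14/3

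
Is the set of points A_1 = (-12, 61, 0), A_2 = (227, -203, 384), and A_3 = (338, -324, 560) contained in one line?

No

A_1A_2 = (239, -264, 384), A_1A_3 = (350, -385, 560).
Comparing components 3 and 1: (384)(350) − (239)(560) = 560 ≠ 0, so A_1A_2 and A_1A_3 are not parallel and the points are not collinear.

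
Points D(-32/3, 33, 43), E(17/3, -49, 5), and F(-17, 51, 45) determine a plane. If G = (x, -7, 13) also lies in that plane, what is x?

-23/3

The plane through D, E, F has equation 520x + 208y − (676/3)z = -8372.
Substituting G: (520)x + (-13156/3) = -8372, so x = -23/3.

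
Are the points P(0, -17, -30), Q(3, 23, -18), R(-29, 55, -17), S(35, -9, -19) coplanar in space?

Yes

The four points are coplanar iff the 3×3 determinant with rows PQ, PR, PS is zero.
Rows: (3, 40, 12), (-29, 72, 13), (35, 8, 11).
Expanding along the first row: (3)(688) − (40)(-774) + (12)(-2752) = 0.
Zero determinant ⇒ coplanar.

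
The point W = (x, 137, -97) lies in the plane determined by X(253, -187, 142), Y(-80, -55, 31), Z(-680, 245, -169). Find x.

A normal to the plane is n = XY × XZ = (6900, 0, -20700).
W lies in the plane iff n · XW = 0.
This gives (6900)x + (3201600) = 0, so x = -464.

-464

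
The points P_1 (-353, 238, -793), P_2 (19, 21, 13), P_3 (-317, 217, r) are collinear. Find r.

-715

Direction P_1P_2 = (372, -217, 806). From the x-coordinate of P_3, the parameter along the line is τ = (-317 − (-353))/372 = 3/31.
Then r = (-793) + 3/31·(806) = -715.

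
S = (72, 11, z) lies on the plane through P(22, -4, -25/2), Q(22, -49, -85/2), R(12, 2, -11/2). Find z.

-35/2

The plane through P, Q, R has equation −135x + 300y − 450z = 1455.
Substituting S: (-450)z + (-6420) = 1455, so z = -35/2.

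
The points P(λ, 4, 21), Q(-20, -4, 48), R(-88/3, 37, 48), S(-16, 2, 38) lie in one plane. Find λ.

-22/3

The points are coplanar iff PQ · (PR × PS) = 0.
Expanding, this is linear in λ: (410)λ + (9020/3) = 0.
So λ = -22/3.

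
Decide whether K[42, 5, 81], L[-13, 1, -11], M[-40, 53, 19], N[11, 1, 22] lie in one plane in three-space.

The four points are coplanar iff the 3×3 determinant with rows KL, KM, KN is zero.
Rows: (-55, -4, -92), (-82, 48, -62), (-31, -4, -59).
Expanding along the first row: (-55)(-3080) − (-4)(2916) + (-92)(1816) = 13992.
Nonzero ⇒ not coplanar.

No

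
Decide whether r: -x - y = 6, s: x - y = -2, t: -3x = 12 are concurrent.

Yes

The three lines meet at one point iff the augmented coefficient matrix [aᵢ bᵢ cᵢ] has rank < 3, i.e. its determinant vanishes.
Here the determinant is 0.
It vanishes, so the lines are concurrent at (-4, -2).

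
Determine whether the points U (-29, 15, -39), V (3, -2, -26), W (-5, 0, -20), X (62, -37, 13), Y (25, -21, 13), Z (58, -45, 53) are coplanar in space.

The plane through U, V, W has normal n = UV × UW = (-128, -296, -72) and equation n·P = 2080.
Checking the remaining points: n·X = 2080, n·Y = 2080, n·Z = 2080.
All equal 2080, so all 6 points lie in one plane.

Yes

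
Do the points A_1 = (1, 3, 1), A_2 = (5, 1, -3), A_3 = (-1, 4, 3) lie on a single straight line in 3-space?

A_1A_2 = (4, -2, -4), A_1A_3 = (-2, 1, 2).
A_1A_2 × A_1A_3 = (0, 0, 0).
The cross product vanishes, so the three points are collinear.

Yes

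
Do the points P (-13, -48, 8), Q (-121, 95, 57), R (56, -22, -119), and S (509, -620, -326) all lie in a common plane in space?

Yes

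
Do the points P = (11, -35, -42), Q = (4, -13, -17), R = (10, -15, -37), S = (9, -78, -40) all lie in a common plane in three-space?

A normal to the plane through P, Q, R is n = PQ × PR = (-390, 10, -118).
The plane has equation n·X = 316. For S: n·S = 430.
430 ≠ 316, so S is off the plane.

No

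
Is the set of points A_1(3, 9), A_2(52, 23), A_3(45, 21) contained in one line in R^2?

Yes

A_1A_2 = (49, 14), A_1A_3 = (42, 12).
Checking proportionality: A_1A_3 = 6/7·A_1A_2, so the vectors are parallel and the points are collinear.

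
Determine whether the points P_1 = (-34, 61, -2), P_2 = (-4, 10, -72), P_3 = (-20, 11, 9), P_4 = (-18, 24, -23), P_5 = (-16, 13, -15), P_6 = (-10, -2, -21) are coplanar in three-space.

The plane through P_1, P_2, P_3 has normal n = P_1P_2 × P_1P_3 = (-4061, -1310, -786) and equation n·P = 59736.
Checking the remaining points: n·P_4 = 59736, n·P_5 = 59736, n·P_6 = 59736.
All equal 59736, so all 6 points lie in one plane.

Yes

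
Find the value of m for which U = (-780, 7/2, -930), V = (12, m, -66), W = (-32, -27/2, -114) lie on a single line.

Collinearity requires UV × UW = 0; each component is linear in m.
The x-component gives (816)m + (11832) = 0, so m = -29/2.
The remaining components then also vanish.

-29/2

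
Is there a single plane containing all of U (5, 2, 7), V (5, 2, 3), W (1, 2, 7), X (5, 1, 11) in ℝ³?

The four points are coplanar iff the 3×3 determinant with rows UV, UW, UX is zero.
Rows: (0, 0, -4), (-4, 0, 0), (0, -1, 4).
Expanding along the first row: (0)(0) − (0)(-16) + (-4)(4) = -16.
Nonzero ⇒ not coplanar.

No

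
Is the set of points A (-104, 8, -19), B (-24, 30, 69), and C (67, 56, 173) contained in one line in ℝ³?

No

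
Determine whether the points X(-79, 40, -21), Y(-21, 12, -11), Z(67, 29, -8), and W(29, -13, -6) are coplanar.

No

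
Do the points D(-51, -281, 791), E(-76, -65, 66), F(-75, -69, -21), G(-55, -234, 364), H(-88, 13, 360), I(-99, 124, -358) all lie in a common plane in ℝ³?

Yes

The plane through D, E, F has normal n = DE × DF = (-21692, -2900, -116) and equation n·P = 1829436.
Checking the remaining points: n·G = 1829436, n·H = 1829436, n·I = 1829436.
All equal 1829436, so all 6 points lie in one plane.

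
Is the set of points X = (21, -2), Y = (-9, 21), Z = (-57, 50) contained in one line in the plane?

XY = (-30, 23), XZ = (-78, 52).
det[XY; XZ] = (-30)(52) − (23)(-78) = 234.
The determinant is nonzero, so they are not collinear.

No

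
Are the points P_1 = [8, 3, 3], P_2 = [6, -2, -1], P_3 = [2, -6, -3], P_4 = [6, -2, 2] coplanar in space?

With P_1 as base: P_1P_2 = (-2, -5, -4), P_1P_3 = (-6, -9, -6), P_1P_4 = (-2, -5, -1).
P_1P_3 × P_1P_4 = (-21, 6, 12).
P_1P_2 · (P_1P_3 × P_1P_4) = -36.
Since -36 ≠ 0, the four points are not coplanar.

No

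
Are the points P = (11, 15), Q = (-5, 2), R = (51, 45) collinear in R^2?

No

PQ = (-16, -13), PR = (40, 30).
If collinear, PR would be a scalar multiple of PQ. But (-16)·(30) ≠ (-13)·(40) (difference 40), so they are not parallel; the points are not collinear.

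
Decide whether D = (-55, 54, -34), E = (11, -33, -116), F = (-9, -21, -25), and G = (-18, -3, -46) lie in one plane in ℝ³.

No

A normal to the plane through D, E, F is n = DE × DF = (-6933, -4366, -948).
The plane has equation n·P = 177783. For G: n·G = 181500.
181500 ≠ 177783, so G is off the plane.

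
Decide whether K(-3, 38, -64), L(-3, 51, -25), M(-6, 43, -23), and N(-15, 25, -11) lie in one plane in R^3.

With K as base: KL = (0, 13, 39), KM = (-3, 5, 41), KN = (-12, -13, 53).
KM × KN = (798, -333, 99).
KL · (KM × KN) = -468.
Since -468 ≠ 0, the four points are not coplanar.

No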